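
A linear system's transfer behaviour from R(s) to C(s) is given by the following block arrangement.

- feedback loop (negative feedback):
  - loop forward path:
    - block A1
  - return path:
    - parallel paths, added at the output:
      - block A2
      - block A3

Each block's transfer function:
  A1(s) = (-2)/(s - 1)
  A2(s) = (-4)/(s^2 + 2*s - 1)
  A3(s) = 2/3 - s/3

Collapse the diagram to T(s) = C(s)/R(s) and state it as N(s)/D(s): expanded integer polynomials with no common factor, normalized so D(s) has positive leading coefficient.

1. parallel reduction of A2, A3: (-s^3 + 5*s - 14)/(3*s^2 + 6*s - 3)
2. reduce the feedback loop with forward A1 and return (A2+A3); the result is T(s) itself (integer coefficients, no common factor, positive leading denominator coefficient)

Therefore the answer is (-6*s^2 - 12*s + 6)/(5*s^3 + 3*s^2 - 19*s + 31).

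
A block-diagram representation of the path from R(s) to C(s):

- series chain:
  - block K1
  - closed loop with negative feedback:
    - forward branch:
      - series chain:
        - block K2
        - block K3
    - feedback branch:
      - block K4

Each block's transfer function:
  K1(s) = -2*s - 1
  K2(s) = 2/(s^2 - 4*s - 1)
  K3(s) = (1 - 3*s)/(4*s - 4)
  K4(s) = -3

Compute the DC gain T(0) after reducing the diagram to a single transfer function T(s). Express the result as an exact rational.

Answer: 1

Working:
Step 1 - multiply K2, K3 (series) gives (1 - 3*s)/(2*s^3 - 10*s^2 + 6*s + 2)
Step 2 - close the feedback loop around (K2*K3), K4 gives (1 - 3*s)/(2*s^3 - 10*s^2 + 15*s - 1)
Step 3 - reduce the series chain K1, [(K2*K3)/(1+(K2*K3)*K4)] gives (6*s^2 + s - 1)/(2*s^3 - 10*s^2 + 15*s - 1)
Step 3 gives the overall T(s). Then T(0) = -1/(-1) = 1.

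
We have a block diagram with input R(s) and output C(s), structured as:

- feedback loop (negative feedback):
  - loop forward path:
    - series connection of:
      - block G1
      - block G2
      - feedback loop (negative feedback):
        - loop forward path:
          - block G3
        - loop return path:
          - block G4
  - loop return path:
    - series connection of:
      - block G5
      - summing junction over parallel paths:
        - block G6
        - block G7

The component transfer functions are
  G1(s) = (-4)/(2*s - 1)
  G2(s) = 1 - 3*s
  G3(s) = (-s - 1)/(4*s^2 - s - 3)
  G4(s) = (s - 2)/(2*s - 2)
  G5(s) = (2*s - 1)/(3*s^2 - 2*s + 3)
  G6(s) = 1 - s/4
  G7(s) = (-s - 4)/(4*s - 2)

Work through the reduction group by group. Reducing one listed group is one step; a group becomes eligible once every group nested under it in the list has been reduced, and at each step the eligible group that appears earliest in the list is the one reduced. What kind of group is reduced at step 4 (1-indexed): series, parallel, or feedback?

Answer: series

Working:
1. close the feedback loop around G3, G4
2. cascade G1, G2, [G3/(1+G3*G4)]
3. combine G6, G7 in parallel
4. cascade G5, (G6+G7)
5. apply the feedback formula to (G1*G2*[G3/(1+G3*G4)]), (G5*(G6+G7))
Step 4 collapses a series group.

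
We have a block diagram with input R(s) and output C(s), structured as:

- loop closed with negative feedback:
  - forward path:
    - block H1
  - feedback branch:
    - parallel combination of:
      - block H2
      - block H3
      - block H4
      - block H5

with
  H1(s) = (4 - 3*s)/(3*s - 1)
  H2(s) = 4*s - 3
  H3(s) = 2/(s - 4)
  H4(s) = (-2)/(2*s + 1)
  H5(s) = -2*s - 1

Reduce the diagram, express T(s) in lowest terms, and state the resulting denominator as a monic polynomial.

[1] combine H2, H3, H4, H5 in parallel: (4*s^3 - 22*s^2 + 22*s + 26)/(2*s^2 - 7*s - 4)
[2] apply the feedback formula to H1, (H2+H3+H4+H5): (6*s^3 - 29*s^2 + 16*s + 16)/(12*s^4 - 88*s^3 + 177*s^2 - 5*s - 108)
The result of step 2 is T(s) in lowest terms. Its denominator has leading coefficient 12; dividing the denominator through by 12 makes it monic.

Hence the answer: s^4 - 22*s^3/3 + 59*s^2/4 - 5*s/12 - 9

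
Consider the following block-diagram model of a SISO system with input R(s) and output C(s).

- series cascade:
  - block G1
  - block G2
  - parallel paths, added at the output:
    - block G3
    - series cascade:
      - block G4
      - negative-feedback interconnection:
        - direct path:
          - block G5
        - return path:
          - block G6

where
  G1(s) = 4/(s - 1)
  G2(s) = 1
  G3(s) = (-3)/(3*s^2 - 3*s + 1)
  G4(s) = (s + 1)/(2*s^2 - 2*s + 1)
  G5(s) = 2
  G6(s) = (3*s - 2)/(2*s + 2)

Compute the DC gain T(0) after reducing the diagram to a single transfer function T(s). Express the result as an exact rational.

1. feedback reduction of G5, G6 -> (2*s + 2)/(4*s - 1)
2. multiply G4, [G5/(1+G5*G6)] (series) -> (2*s^2 + 4*s + 2)/(8*s^3 - 10*s^2 + 6*s - 1)
3. reduce the parallel group G3, (G4*[G5/(1+G5*G6)]) -> (6*s^4 - 18*s^3 + 26*s^2 - 20*s + 5)/(24*s^5 - 54*s^4 + 56*s^3 - 31*s^2 + 9*s - 1)
4. multiply G1, G2, (G3+(G4*[G5/(1+G5*G6)])) (series) -> (24*s^4 - 72*s^3 + 104*s^2 - 80*s + 20)/(24*s^6 - 78*s^5 + 110*s^4 - 87*s^3 + 40*s^2 - 10*s + 1)
Step 4 gives the overall T(s). Then T(0) = 20/1 = 20.

Therefore the answer is 20.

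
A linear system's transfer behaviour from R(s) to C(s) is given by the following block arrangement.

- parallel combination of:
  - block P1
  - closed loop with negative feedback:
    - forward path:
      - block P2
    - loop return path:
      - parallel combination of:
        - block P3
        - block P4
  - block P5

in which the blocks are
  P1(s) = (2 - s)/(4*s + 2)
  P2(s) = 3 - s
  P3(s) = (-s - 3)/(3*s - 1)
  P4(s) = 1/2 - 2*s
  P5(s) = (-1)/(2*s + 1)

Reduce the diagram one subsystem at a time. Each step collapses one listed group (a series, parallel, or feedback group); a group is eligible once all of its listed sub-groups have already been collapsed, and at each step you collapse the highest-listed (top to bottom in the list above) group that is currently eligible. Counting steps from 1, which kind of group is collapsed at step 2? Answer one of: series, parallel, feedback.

Step 1 - sum the parallel branches P3, P4
Step 2 - close the feedback loop around P2, (P3+P4)
Step 3 - combine P1, [P2/(1+P2*(P3+P4))], P5 in parallel
Step 2: feedback.

Answer: feedback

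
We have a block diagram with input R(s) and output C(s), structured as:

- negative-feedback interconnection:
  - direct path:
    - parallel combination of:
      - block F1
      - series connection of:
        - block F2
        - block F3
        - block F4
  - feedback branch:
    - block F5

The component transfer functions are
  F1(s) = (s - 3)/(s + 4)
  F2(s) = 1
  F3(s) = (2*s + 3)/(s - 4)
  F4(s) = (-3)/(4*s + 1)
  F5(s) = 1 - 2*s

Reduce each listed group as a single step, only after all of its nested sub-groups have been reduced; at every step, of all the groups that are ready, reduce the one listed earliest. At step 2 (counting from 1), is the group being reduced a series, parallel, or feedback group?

Step 1 - combine F2, F3, F4 in series
Step 2 - sum the parallel branches F1, (F2*F3*F4)
Step 3 - close the feedback loop around (F1+(F2*F3*F4)), F5
Step 2: parallel.

Answer: parallel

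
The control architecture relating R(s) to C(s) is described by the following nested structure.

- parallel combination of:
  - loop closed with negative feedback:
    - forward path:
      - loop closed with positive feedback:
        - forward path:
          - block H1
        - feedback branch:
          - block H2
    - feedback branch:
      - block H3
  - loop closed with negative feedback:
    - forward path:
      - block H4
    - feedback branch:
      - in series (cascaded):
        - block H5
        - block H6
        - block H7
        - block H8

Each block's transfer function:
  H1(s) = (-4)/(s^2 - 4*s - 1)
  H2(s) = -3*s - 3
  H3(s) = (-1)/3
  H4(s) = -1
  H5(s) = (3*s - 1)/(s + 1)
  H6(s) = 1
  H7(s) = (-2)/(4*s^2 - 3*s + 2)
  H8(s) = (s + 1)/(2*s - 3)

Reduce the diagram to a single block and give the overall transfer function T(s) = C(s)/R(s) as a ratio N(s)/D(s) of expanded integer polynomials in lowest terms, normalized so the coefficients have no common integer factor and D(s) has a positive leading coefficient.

First reduce the diagram to T(s).

Step 1 - reduce the feedback loop with forward H1 and return H2 = (-4)/(s^2 - 16*s - 13)
Step 2 - close the feedback loop around [H1/(1-H1*H2)], H3 = (-12)/(3*s^2 - 48*s - 35)
Step 3 - reduce the series chain H5, H6, H7, H8 = (2 - 6*s)/(8*s^3 - 18*s^2 + 13*s - 6)
Step 4 - feedback reduction of H4, (H5*H6*H7*H8) = (-8*s^3 + 18*s^2 - 13*s + 6)/(8*s^3 - 18*s^2 + 19*s - 8)
Step 5 - sum the parallel branches [[H1/(1-H1*H2)]/(1+[H1/(1-H1*H2)]*H3)], [H4/(1+H4*(H5*H6*H7*H8))]; the result is T(s) itself (integer coefficients, no common factor, positive leading denominator coefficient)

Answer: (-24*s^5 + 438*s^4 - 719*s^3 + 228*s^2 - 61*s - 114)/(24*s^5 - 438*s^4 + 641*s^3 - 306*s^2 - 281*s + 280)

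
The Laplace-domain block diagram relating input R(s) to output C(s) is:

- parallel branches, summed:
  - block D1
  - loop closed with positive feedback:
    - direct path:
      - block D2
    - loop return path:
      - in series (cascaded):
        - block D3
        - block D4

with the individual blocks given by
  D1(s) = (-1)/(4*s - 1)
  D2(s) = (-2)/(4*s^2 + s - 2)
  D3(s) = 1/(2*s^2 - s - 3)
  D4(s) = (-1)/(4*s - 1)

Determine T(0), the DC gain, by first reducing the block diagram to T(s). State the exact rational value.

Reducing step by step:

[1] cascade D3, D4; result (-1)/(8*s^3 - 6*s^2 - 11*s + 3)
[2] collapse the loop (D2 forward, (D3*D4) return); result (-16*s^3 + 12*s^2 + 22*s - 6)/(32*s^5 - 16*s^4 - 66*s^3 + 13*s^2 + 25*s - 8)
[3] combine D1, [D2/(1-D2*(D3*D4))] in parallel; result (-32*s^5 - 48*s^4 + 130*s^3 + 63*s^2 - 71*s + 14)/(128*s^6 - 96*s^5 - 248*s^4 + 118*s^3 + 87*s^2 - 57*s + 8)
Step 3 gives the overall T(s). Then T(0) = 14/8 = 7/4.

Answer: 7/4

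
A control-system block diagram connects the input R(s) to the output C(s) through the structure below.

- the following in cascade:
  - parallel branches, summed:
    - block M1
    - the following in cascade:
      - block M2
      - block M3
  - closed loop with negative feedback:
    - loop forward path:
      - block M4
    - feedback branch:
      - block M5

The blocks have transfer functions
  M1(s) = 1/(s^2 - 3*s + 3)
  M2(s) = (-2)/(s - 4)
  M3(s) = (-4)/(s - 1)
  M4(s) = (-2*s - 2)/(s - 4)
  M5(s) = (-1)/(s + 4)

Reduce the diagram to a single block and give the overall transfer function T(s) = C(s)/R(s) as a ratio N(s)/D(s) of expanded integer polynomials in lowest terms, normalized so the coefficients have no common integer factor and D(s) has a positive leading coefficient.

Step 1 - series reduction of M2, M3 gives 8/(s^2 - 5*s + 4)
Step 2 - add M1, (M2*M3) (parallel) gives (9*s^2 - 29*s + 28)/(s^4 - 8*s^3 + 22*s^2 - 27*s + 12)
Step 3 - reduce the feedback loop with forward M4 and return M5 gives (-2*s^2 - 10*s - 8)/(s^2 + 2*s - 14)
Step 4 - reduce the series chain (M1+(M2*M3)), [M4/(1+M4*M5)], which is the overall transfer function T(s) = C(s)/R(s) in lowest terms

Answer: (-18*s^4 - 32*s^3 + 162*s^2 - 48*s - 224)/(s^6 - 6*s^5 - 8*s^4 + 129*s^3 - 350*s^2 + 402*s - 168)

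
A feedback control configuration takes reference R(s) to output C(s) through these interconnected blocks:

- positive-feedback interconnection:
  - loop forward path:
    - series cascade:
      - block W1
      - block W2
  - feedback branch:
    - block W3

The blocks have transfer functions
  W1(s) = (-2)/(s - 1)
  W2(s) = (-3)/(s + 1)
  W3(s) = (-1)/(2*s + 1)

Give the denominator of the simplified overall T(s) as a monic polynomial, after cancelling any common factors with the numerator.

Step 1: cascade W1, W2; result 6/(s^2 - 1)
Step 2: apply the feedback formula to (W1*W2), W3; result (12*s + 6)/(2*s^3 + s^2 - 2*s + 5)
The result of step 2 is T(s) in lowest terms. Its denominator has leading coefficient 2; dividing the denominator through by 2 makes it monic.

Hence the answer: s^3 + s^2/2 - s + 5/2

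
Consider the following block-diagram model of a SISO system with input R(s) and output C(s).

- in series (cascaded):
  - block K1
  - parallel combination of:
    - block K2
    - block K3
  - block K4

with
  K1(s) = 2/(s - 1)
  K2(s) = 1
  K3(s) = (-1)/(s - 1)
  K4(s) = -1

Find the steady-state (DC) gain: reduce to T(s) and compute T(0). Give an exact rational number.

Reducing step by step:

(1) sum the parallel branches K2, K3: (s - 2)/(s - 1)
(2) cascade K1, (K2+K3), K4: (4 - 2*s)/(s^2 - 2*s + 1)
Evaluating the step-2 result (the overall T(s)) at s = 0 gives T(0) = 4/1 = 4.

Answer: 4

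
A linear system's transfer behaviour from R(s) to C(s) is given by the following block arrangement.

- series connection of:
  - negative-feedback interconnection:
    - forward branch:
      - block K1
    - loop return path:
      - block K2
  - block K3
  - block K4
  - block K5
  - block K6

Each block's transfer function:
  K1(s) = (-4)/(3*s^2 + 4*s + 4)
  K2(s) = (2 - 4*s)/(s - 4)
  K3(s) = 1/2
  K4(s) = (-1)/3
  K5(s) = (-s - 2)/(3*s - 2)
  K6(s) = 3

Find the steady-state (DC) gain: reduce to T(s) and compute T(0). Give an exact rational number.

Step 1. collapse the loop (K1 forward, K2 return); result (16 - 4*s)/(3*s^3 - 8*s^2 + 4*s - 24)
Step 2. multiply [K1/(1+K1*K2)], K3, K4, K5, K6 (series); result (-2*s^2 + 4*s + 16)/(9*s^4 - 30*s^3 + 28*s^2 - 80*s + 48)
Evaluating the step-2 result (the overall T(s)) at s = 0 gives T(0) = 16/48 = 1/3.

Final answer: 1/3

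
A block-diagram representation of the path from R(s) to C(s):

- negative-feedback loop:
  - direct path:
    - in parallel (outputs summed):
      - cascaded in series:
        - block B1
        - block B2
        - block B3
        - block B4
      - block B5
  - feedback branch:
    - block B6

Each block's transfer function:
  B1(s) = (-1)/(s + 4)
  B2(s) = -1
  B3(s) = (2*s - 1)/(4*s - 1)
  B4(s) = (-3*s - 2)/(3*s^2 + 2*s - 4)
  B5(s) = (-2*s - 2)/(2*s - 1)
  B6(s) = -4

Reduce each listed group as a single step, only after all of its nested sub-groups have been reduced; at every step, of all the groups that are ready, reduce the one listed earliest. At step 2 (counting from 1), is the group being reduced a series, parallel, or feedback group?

The answer is parallel.

Reasoning:
1. multiply B1, B2, B3, B4 (series)
2. add (B1*B2*B3*B4), B5 (parallel)
3. collapse the loop (((B1*B2*B3*B4)+B5) forward, B6 return)
Step 2: parallel.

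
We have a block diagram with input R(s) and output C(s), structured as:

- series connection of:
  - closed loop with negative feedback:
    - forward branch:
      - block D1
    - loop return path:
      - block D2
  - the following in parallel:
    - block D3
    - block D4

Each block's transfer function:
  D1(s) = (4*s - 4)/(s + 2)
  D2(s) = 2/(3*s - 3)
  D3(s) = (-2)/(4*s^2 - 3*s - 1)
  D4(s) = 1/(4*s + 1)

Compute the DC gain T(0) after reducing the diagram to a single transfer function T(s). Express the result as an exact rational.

Answer: -18/7

Working:
Step 1. close the feedback loop around D1, D2: (12*s - 12)/(3*s + 14)
Step 2. combine D3, D4 in parallel: (s - 3)/(4*s^2 - 3*s - 1)
Step 3. multiply [D1/(1+D1*D2)], (D3+D4) (series): (12*s - 36)/(12*s^2 + 59*s + 14)
DC gain: substitute s = 0 into T(s) from step 3: T(0) = -36/14 = -18/7.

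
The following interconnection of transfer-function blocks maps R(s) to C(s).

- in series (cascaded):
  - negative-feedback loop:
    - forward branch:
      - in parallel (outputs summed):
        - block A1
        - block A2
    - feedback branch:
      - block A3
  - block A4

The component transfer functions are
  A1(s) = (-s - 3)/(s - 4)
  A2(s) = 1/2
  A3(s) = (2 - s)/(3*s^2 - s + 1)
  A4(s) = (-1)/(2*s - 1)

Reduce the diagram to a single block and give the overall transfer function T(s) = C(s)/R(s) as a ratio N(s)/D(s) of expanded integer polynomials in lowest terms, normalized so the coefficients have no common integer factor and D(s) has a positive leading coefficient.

Answer: (3*s^3 + 29*s^2 - 9*s + 10)/(12*s^4 - 56*s^3 + 61*s^2 - 74*s + 28)

Working:
Step 1 - reduce the parallel group A1, A2: (-s - 10)/(2*s - 8)
Step 2 - close the feedback loop around (A1+A2), A3: (-3*s^3 - 29*s^2 + 9*s - 10)/(6*s^3 - 25*s^2 + 18*s - 28)
Step 3 - cascade [(A1+A2)/(1+(A1+A2)*A3)], A4 - this is the overall T(s), already in the required normalized form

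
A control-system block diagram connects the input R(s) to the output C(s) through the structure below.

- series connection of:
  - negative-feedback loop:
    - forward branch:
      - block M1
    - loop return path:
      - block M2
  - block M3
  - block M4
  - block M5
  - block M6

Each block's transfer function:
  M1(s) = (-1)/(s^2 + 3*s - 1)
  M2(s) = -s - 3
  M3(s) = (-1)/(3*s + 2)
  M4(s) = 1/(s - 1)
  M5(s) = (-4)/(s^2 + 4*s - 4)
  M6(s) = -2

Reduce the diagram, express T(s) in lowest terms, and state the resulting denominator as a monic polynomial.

Reducing step by step:

Step 1. close the feedback loop around M1, M2 gives (-1)/(s^2 + 4*s + 2)
Step 2. series reduction of [M1/(1+M1*M2)], M3, M4, M5, M6 gives 8/(3*s^6 + 23*s^5 + 32*s^4 - 54*s^3 - 44*s^2 + 24*s + 16)
Step 2 gives the fully reduced T(s), with no common factor left to cancel. The denominator's leading coefficient is 3, so divide each of its coefficients by 3 to get the monic form.

Answer: s^6 + 23*s^5/3 + 32*s^4/3 - 18*s^3 - 44*s^2/3 + 8*s + 16/3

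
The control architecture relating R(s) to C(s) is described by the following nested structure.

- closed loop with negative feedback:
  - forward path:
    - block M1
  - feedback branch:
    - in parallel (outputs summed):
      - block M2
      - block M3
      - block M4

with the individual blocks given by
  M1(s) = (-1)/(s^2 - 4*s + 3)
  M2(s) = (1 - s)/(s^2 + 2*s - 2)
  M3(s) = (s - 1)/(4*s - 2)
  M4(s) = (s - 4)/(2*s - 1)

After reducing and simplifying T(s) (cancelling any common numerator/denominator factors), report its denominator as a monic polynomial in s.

Reducing step by step:

Step 1: combine M2, M3, M4 in parallel: (3*s^3 - 7*s^2 - 18*s + 16)/(4*s^3 + 6*s^2 - 12*s + 4)
Step 2: feedback reduction of M1, (M2+M3+M4): (-4*s^3 - 6*s^2 + 12*s - 4)/(4*s^5 - 10*s^4 - 27*s^3 + 77*s^2 - 34*s - 4)
Step 2 gives the fully reduced T(s), with no common factor left to cancel. The denominator's leading coefficient is 4, so divide each of its coefficients by 4 to get the monic form.

Answer: s^5 - 5*s^4/2 - 27*s^3/4 + 77*s^2/4 - 17*s/2 - 1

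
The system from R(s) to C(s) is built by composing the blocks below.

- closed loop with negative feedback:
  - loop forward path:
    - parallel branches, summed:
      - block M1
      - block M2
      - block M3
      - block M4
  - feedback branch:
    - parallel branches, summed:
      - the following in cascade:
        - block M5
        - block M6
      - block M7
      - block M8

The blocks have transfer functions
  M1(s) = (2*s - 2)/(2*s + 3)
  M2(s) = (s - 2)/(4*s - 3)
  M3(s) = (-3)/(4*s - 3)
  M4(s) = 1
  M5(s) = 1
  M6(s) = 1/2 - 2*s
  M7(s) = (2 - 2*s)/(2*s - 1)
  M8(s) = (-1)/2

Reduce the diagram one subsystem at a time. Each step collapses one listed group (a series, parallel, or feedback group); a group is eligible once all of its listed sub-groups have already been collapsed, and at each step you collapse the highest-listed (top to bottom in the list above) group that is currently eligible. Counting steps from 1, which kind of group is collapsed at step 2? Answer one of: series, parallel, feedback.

Reducing step by step:

Step 1. sum the parallel branches M1, M2, M3, M4
Step 2. multiply M5, M6 (series)
Step 3. add (M5*M6), M7, M8 (parallel)
Step 4. close the feedback loop around (M1+M2+M3+M4), ((M5*M6)+M7+M8)
So the answer for step 2 is series.

Answer: series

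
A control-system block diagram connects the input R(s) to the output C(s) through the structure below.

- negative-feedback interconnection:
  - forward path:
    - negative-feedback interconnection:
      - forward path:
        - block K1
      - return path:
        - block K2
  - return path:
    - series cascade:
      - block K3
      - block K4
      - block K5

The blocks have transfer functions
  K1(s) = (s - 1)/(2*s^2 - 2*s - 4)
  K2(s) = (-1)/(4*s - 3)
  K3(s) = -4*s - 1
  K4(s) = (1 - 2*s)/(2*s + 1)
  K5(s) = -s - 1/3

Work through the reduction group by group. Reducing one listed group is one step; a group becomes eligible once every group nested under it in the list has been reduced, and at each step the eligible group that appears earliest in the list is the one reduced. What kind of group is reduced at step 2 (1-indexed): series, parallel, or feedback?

Reducing step by step:

Step 1 - reduce the feedback loop with forward K1 and return K2
Step 2 - cascade K3, K4, K5
Step 3 - reduce the feedback loop with forward [K1/(1+K1*K2)] and return (K3*K4*K5)
So the answer for step 2 is series.

Answer: series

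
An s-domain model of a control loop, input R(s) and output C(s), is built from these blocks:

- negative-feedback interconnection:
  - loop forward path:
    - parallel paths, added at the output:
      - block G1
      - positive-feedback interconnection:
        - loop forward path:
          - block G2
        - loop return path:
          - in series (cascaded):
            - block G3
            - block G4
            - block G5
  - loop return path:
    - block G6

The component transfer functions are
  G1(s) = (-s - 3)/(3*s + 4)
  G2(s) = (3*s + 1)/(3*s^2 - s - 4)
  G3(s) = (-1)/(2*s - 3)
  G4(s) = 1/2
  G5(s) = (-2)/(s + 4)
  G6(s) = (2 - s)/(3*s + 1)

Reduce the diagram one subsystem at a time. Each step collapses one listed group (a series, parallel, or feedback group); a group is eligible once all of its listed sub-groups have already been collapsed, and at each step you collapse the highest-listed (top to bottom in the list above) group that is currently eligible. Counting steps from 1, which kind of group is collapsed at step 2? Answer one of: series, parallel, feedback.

Answer: feedback

Working:
[1] combine G3, G4, G5 in series
[2] apply the feedback formula to G2, (G3*G4*G5)
[3] parallel reduction of G1, [G2/(1-G2*(G3*G4*G5))]
[4] apply the feedback formula to (G1+[G2/(1-G2*(G3*G4*G5))]), G6
The group at step 2 is a feedback group.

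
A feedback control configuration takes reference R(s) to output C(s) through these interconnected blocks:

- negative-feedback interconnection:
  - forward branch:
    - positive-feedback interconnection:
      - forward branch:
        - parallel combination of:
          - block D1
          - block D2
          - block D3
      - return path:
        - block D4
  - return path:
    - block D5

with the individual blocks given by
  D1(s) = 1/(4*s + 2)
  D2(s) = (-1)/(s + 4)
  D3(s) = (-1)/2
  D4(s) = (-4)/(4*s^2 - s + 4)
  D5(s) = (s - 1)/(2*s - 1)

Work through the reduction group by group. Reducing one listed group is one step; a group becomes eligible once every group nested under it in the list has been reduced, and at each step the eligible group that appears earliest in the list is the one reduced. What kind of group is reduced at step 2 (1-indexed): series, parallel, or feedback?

The answer is feedback.

Reasoning:
Step 1. parallel reduction of D1, D2, D3
Step 2. apply the feedback formula to (D1+D2+D3), D4
Step 3. close the feedback loop around [(D1+D2+D3)/(1-(D1+D2+D3)*D4)], D5
So the answer for step 2 is feedback.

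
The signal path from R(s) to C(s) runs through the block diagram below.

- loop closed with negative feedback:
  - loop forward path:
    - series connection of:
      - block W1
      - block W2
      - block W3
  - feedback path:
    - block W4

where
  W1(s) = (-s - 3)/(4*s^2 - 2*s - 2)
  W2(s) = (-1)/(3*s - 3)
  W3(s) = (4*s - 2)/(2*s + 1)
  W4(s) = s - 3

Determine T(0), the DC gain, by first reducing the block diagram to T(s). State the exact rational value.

The answer is -1/4.

Reasoning:
(1) cascade W1, W2, W3: (2*s^2 + 5*s - 3)/(12*s^4 - 12*s^3 - 9*s^2 + 6*s + 3)
(2) feedback reduction of (W1*W2*W3), W4: (2*s^2 + 5*s - 3)/(12*s^4 - 10*s^3 - 10*s^2 - 12*s + 12)
Step 2 gives the overall T(s). Then T(0) = -3/12 = -1/4.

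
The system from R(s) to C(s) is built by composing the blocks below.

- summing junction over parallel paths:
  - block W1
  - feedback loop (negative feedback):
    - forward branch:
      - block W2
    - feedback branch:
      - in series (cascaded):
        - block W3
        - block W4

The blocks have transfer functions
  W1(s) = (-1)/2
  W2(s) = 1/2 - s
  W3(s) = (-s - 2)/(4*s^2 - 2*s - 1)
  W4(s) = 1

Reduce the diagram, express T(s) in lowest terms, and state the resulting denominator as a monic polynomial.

(1) multiply W3, W4 (series) = (-s - 2)/(4*s^2 - 2*s - 1)
(2) apply the feedback formula to W2, (W3*W4) = (-8*s^3 + 8*s^2 - 1)/(10*s^2 - s - 4)
(3) combine W1, [W2/(1+W2*(W3*W4))] in parallel = (-16*s^3 + 6*s^2 + s + 2)/(20*s^2 - 2*s - 8)
T(s) is the step-3 result (common factors already cancelled). Leading coefficient of the denominator: 20. Divide through by 20 for the monic polynomial.

Hence the answer: s^2 - s/10 - 2/5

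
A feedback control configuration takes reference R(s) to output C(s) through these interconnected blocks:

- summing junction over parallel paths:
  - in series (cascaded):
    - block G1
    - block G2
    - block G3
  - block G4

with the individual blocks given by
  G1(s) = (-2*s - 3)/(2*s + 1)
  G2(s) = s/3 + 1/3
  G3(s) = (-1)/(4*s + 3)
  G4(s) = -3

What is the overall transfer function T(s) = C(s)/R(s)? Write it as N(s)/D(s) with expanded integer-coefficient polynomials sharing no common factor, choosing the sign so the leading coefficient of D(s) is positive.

The answer is (-70*s^2 - 85*s - 24)/(24*s^2 + 30*s + 9).

Reasoning:
[1] reduce the series chain G1, G2, G3 gives (2*s^2 + 5*s + 3)/(24*s^2 + 30*s + 9)
[2] add (G1*G2*G3), G4 (parallel), which is the overall transfer function T(s) = C(s)/R(s) in lowest terms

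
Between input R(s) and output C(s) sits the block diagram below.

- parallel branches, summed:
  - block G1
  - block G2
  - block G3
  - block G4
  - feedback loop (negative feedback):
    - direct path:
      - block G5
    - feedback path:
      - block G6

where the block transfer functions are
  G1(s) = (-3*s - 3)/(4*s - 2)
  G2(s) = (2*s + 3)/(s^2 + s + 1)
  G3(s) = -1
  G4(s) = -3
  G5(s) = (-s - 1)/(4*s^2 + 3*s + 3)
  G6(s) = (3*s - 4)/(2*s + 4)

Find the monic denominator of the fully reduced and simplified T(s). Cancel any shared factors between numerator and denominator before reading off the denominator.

The answer is s^6 + 23*s^5/8 + 65*s^4/16 + 31*s^3/8 + s^2 - 3*s/16 - 1.

Reasoning:
Step 1: reduce the feedback loop with forward G5 and return G6 gives (-2*s^2 - 6*s - 4)/(8*s^3 + 19*s^2 + 19*s + 16)
Step 2: sum the parallel branches G1, G2, G3, G4, [G5/(1+G5*G6)] gives (-152*s^6 - 417*s^5 - 551*s^4 - 572*s^3 - 245*s^2 - 111*s - 8)/(32*s^6 + 92*s^5 + 130*s^4 + 124*s^3 + 32*s^2 - 6*s - 32)
That last expression is T(s), already simplified. Scaling its denominator by 1/32 (the reciprocal of the leading coefficient) yields the monic denominator.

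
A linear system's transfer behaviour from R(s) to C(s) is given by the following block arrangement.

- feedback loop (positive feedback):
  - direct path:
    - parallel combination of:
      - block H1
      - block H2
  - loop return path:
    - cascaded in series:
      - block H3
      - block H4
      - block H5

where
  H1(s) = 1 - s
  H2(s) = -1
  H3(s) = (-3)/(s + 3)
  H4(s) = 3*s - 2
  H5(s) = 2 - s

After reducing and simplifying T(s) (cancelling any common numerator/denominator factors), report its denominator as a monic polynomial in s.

Step 1: add H1, H2 (parallel) gives -s
Step 2: series reduction of H3, H4, H5 gives (9*s^2 - 24*s + 12)/(s + 3)
Step 3: reduce the feedback loop with forward (H1+H2) and return (H3*H4*H5) gives (-s^2 - 3*s)/(9*s^3 - 24*s^2 + 13*s + 3)
Step 3 gives the fully reduced T(s), with no common factor left to cancel. The denominator's leading coefficient is 9, so divide each of its coefficients by 9 to get the monic form.

Hence the answer: s^3 - 8*s^2/3 + 13*s/9 + 1/3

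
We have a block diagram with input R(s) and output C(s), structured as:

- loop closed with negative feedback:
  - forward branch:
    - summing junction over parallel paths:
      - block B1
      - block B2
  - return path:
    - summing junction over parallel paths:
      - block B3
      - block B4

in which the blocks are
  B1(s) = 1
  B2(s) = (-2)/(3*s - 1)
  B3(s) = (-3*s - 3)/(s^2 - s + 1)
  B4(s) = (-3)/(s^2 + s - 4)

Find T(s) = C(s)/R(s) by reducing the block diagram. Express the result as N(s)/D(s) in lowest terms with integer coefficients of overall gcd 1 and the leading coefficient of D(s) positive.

Step 1 - add B1, B2 (parallel), giving (3*s - 3)/(3*s - 1)
Step 2 - combine B3, B4 in parallel, giving (-3*s^3 - 9*s^2 + 12*s + 9)/(s^4 - 4*s^2 + 5*s - 4)
Step 3 - close the feedback loop around (B1+B2), (B3+B4); the result is T(s) itself (integer coefficients, no common factor, positive leading denominator coefficient)

Hence the answer: (3*s^5 - 3*s^4 - 12*s^3 + 27*s^2 - 27*s + 12)/(3*s^5 - 10*s^4 - 30*s^3 + 82*s^2 - 26*s - 23)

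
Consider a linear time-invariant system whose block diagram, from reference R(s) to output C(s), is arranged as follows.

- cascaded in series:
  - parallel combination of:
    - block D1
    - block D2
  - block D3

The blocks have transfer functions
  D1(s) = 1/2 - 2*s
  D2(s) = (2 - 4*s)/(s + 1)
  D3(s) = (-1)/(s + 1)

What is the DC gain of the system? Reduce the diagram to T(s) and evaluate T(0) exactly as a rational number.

Answer: -5/2

Working:
(1) sum the parallel branches D1, D2 = (-4*s^2 - 11*s + 5)/(2*s + 2)
(2) multiply (D1+D2), D3 (series) = (4*s^2 + 11*s - 5)/(2*s^2 + 4*s + 2)
Step 2 gives the overall T(s). Then T(0) = -5/2.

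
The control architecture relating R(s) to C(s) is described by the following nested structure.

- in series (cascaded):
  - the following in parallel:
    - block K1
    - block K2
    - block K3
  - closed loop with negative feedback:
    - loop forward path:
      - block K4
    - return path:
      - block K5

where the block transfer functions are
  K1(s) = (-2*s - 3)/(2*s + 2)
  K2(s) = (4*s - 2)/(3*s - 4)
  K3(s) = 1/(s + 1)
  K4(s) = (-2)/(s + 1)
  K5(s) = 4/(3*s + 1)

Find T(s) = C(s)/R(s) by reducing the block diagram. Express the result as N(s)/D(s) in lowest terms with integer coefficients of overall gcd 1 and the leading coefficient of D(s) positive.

Answer: (-6*s^3 - 29*s^2 - 9*s)/(9*s^4 + 9*s^3 - 37*s^2 - 9*s + 28)

Working:
Step 1: sum the parallel branches K1, K2, K3 gives (2*s^2 + 9*s)/(6*s^2 - 2*s - 8)
Step 2: apply the feedback formula to K4, K5 gives (-6*s - 2)/(3*s^2 + 4*s - 7)
Step 3: cascade (K1+K2+K3), [K4/(1+K4*K5)], giving the overall T(s)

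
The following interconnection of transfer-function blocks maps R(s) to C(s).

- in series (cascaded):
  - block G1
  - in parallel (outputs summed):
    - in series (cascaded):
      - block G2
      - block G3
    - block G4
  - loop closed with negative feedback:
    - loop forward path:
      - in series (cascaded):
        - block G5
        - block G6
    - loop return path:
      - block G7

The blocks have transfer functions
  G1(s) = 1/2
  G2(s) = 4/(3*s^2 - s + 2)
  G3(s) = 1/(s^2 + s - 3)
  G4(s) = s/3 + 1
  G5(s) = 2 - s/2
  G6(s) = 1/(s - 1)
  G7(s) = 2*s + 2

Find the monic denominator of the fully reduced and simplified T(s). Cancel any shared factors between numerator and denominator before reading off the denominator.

First reduce the diagram to T(s).

(1) multiply G2, G3 (series) = 4/(3*s^4 + 2*s^3 - 8*s^2 + 5*s - 6)
(2) reduce the parallel group (G2*G3), G4 = (3*s^5 + 11*s^4 - 2*s^3 - 19*s^2 + 9*s - 6)/(9*s^4 + 6*s^3 - 24*s^2 + 15*s - 18)
(3) cascade G5, G6 = (4 - s)/(2*s - 2)
(4) apply the feedback formula to (G5*G6), G7 = (s - 4)/(2*s^2 - 8*s - 6)
(5) reduce the series chain G1, ((G2*G3)+G4), [(G5*G6)/(1+(G5*G6)*G7)] = (3*s^6 - s^5 - 46*s^4 - 11*s^3 + 85*s^2 - 42*s + 24)/(36*s^6 - 120*s^5 - 300*s^4 + 372*s^3 - 24*s^2 + 108*s + 216)
No further cancellation is possible in the step-5 result, so that is T(s). Its denominator becomes monic after dividing by the leading coefficient 36.

Answer: s^6 - 10*s^5/3 - 25*s^4/3 + 31*s^3/3 - 2*s^2/3 + 3*s + 6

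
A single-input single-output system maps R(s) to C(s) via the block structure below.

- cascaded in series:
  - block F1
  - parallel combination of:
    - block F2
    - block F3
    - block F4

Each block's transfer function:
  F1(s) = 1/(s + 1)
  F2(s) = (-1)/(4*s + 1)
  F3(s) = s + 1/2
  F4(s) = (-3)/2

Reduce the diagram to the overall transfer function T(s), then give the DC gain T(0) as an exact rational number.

1. parallel reduction of F2, F3, F4, giving (4*s^2 - 3*s - 2)/(4*s + 1)
2. combine F1, (F2+F3+F4) in series, giving (4*s^2 - 3*s - 2)/(4*s^2 + 5*s + 1)
DC gain: substitute s = 0 into T(s) from step 2: T(0) = -2/1 = -2.

Final answer: -2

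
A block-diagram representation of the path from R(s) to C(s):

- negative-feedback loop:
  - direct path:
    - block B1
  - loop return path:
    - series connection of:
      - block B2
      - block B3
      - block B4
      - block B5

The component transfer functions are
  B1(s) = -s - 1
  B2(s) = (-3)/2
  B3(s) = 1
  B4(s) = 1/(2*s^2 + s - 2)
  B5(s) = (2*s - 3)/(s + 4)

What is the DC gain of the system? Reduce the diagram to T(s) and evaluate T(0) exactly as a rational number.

[1] series reduction of B2, B3, B4, B5; result (9 - 6*s)/(4*s^3 + 18*s^2 + 4*s - 16)
[2] feedback reduction of B1, (B2*B3*B4*B5); result (-4*s^4 - 22*s^3 - 22*s^2 + 12*s + 16)/(4*s^3 + 24*s^2 + s - 25)
The step-2 result is T(s). Setting s = 0: T(0) = 16/(-25) = -16/25.

Therefore the answer is -16/25.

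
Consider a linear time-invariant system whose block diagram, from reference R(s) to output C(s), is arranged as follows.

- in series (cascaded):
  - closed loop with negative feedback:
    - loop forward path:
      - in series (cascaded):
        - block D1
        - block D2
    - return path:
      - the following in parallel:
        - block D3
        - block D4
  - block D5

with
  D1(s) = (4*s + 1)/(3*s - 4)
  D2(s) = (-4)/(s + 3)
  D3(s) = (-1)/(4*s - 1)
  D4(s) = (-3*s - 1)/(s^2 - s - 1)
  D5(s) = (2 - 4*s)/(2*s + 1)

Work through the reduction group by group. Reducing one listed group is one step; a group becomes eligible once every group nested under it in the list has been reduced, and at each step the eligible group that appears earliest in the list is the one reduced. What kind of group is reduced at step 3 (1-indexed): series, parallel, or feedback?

Answer: feedback

Working:
[1] reduce the series chain D1, D2
[2] combine D3, D4 in parallel
[3] reduce the feedback loop with forward (D1*D2) and return (D3+D4)
[4] multiply [(D1*D2)/(1+(D1*D2)*(D3+D4))], D5 (series)
Step 3 collapses a feedback group.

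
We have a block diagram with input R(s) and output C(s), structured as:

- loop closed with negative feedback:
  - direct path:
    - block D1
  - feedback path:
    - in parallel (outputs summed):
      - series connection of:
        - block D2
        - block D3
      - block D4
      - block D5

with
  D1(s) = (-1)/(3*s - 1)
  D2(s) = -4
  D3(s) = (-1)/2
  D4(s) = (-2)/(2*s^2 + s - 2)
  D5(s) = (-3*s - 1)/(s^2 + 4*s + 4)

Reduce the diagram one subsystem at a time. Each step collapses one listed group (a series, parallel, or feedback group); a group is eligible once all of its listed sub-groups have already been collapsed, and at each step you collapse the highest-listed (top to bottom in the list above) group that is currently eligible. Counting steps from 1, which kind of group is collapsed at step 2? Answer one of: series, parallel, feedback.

(1) series reduction of D2, D3
(2) add (D2*D3), D4, D5 (parallel)
(3) reduce the feedback loop with forward D1 and return ((D2*D3)+D4+D5)
At step 2 the group reduced is parallel.

Hence the answer: parallel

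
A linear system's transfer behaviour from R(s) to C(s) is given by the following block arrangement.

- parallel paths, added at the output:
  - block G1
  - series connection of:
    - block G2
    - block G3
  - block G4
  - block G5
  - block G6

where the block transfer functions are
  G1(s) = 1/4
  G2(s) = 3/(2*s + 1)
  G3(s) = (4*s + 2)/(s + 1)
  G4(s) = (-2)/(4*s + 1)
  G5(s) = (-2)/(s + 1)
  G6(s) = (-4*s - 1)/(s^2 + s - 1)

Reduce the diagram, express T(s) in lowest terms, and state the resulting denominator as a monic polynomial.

The answer is s^4 + 9*s^3/4 + s^2/2 - s - 1/4.

Reasoning:
(1) multiply G2, G3 (series) gives 6/(s + 1)
(2) sum the parallel branches G1, (G2*G3), G4, G5, G6 gives (4*s^4 + s^3 - 30*s^2 - 88*s - 13)/(16*s^4 + 36*s^3 + 8*s^2 - 16*s - 4)
Step 2 gives the fully reduced T(s), with no common factor left to cancel. The denominator's leading coefficient is 16, so divide each of its coefficients by 16 to get the monic form.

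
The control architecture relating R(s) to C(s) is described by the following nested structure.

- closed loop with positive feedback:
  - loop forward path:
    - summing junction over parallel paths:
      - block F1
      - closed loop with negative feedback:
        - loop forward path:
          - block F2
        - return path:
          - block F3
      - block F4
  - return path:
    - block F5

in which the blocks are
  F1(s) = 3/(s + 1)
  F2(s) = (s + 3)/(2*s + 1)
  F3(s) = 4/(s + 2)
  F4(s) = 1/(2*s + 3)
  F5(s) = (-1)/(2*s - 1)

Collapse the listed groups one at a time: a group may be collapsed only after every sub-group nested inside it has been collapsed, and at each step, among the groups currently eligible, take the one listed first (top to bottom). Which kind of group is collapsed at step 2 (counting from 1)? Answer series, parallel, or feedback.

Reducing step by step:

Step 1 - reduce the feedback loop with forward F2 and return F3
Step 2 - parallel reduction of F1, [F2/(1+F2*F3)], F4
Step 3 - apply the feedback formula to (F1+[F2/(1+F2*F3)]+F4), F5
Step 2: parallel.

Answer: parallel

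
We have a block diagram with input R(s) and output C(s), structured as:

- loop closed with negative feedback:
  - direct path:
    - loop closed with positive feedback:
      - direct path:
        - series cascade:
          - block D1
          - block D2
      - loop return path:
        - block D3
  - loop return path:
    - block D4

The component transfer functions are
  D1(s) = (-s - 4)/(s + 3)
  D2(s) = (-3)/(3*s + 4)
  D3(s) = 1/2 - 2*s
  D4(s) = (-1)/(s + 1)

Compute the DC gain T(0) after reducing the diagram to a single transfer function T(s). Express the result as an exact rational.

Reducing step by step:

Step 1 - multiply D1, D2 (series): (3*s + 12)/(3*s^2 + 13*s + 12)
Step 2 - collapse the loop ((D1*D2) forward, D3 return): (6*s + 24)/(18*s^2 + 71*s + 12)
Step 3 - close the feedback loop around [(D1*D2)/(1-(D1*D2)*D3)], D4: (6*s^2 + 30*s + 24)/(18*s^3 + 89*s^2 + 77*s - 12)
DC gain: substitute s = 0 into T(s) from step 3: T(0) = 24/(-12) = -2.

Answer: -2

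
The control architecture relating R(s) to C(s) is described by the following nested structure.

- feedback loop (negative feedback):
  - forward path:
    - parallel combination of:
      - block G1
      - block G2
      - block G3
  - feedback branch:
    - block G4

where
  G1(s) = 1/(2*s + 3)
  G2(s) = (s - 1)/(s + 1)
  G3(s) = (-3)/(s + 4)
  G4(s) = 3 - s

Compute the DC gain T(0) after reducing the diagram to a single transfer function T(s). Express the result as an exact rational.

Answer: 17/39

Working:
[1] parallel reduction of G1, G2, G3, giving (2*s^3 + 4*s^2 - 9*s - 17)/(2*s^3 + 13*s^2 + 23*s + 12)
[2] reduce the feedback loop with forward (G1+G2+G3) and return G4, giving (-2*s^3 - 4*s^2 + 9*s + 17)/(2*s^4 - 4*s^3 - 34*s^2 - 13*s + 39)
That last expression is T(s); at s = 0 only the constant terms survive, so T(0) = 17/39.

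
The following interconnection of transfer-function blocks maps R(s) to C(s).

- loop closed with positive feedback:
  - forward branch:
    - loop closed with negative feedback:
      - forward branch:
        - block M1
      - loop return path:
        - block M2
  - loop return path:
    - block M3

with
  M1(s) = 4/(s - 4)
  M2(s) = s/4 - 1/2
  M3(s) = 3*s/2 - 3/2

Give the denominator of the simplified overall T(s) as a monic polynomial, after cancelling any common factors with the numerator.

Step 1 - reduce the feedback loop with forward M1 and return M2: 2/(s - 3)
Step 2 - collapse the loop ([M1/(1+M1*M2)] forward, M3 return): (-1)/s
Step 2 gives the fully reduced T(s), with no common factor left to cancel. The denominator is already monic (leading coefficient 1).

Hence the answer: s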